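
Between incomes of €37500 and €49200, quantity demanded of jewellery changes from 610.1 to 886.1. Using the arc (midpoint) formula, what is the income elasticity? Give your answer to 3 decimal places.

1.367

ΔQ = 886.1 − 610.1 = 276; midpoint Q̄ = (610.1 + 886.1)/2 = 748.1.
ΔI = 49200 − 37500 = 11700; midpoint Ī = (37500 + 49200)/2 = 43350.
η = (ΔQ/Q̄) ÷ (ΔI/Ī) = (276/748.1) ÷ (11700/43350) = 1.367.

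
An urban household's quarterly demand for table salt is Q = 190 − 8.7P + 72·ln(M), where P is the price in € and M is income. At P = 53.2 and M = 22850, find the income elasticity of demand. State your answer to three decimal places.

0.160

At P = 53.2, M = 22850: Q = 449.803.
Holding P constant, ∂Q/∂M = 72/M = 0.00315098.
η_M = (∂Q/∂M)·(M/Q) = 0.00315098 × (22850/449.803) = 0.160.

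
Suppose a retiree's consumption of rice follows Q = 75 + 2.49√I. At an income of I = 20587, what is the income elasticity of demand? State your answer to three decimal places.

At I = 20587: Q = 432.269.
dQ/dI = 2.49/(2√I) = 0.00867706 at this income.
η = (dQ/dI)·(I/Q) = 0.00867706 × (20587/432.269) = 0.413.

0.413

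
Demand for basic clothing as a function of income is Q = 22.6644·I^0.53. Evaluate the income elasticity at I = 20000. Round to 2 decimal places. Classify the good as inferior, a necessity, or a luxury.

For Q = A·I^β the income elasticity is constant and equal to β.
Here β = 0.53, so η = 0.53.
Since 0 < η < 1, the good is a necessity.

0.53 (necessity)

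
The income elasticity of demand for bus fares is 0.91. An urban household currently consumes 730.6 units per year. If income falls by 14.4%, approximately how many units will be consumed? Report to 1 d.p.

%ΔQ ≈ η × %ΔI = 0.91 × (-14.4%) = -13.104%.
New Q ≈ 730.6 × (1 − 0.13104) = 634.9.

634.9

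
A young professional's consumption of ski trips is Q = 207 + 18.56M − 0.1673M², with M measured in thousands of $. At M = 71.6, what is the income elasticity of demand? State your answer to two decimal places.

At M = 71.6: Q = 678.2225.
dQ/dM = 18.56 − 0.3346M = -5.39736.
η = (dQ/dM)·(M/Q) = -5.39736 × (71.6/678.2225) = -0.57.

-0.57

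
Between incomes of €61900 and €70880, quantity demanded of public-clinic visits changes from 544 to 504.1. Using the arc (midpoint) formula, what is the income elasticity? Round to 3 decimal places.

ΔQ = 504.1 − 544 = -39.9; midpoint Q̄ = (544 + 504.1)/2 = 524.05.
ΔI = 70880 − 61900 = 8980; midpoint Ī = (61900 + 70880)/2 = 66390.
η = (ΔQ/Q̄) ÷ (ΔI/Ī) = (-39.9/524.05) ÷ (8980/66390) = -0.563.

-0.563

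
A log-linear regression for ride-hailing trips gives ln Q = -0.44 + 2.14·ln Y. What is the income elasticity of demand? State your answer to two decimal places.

2.14

In a log-linear demand, the coefficient on ln Y is the income elasticity.
So η = 2.14.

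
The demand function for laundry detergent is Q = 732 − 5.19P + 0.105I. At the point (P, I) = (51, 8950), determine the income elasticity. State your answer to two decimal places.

0.67

At P = 51, I = 8950: Q = 1407.060.
Holding P constant, ∂Q/∂I = 0.105.
η_I = (∂Q/∂I)·(I/Q) = 0.105 × (8950/1407.060) = 0.67.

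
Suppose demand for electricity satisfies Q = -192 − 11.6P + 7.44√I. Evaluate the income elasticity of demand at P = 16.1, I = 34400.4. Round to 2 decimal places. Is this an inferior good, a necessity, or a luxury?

At P = 16.1, I = 34400.4: Q = 1001.162.
Holding P constant, ∂Q/∂I = 7.44/(2√I) = 0.0200568.
η_I = (∂Q/∂I)·(I/Q) = 0.0200568 × (34400.4/1001.162) = 0.69.
Since 0 < η < 1, this is a necessity.

0.69 (necessity)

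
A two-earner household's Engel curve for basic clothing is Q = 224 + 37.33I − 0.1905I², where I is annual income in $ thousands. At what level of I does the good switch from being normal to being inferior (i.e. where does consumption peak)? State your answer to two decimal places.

97.98

dQ/dI = 37.33 − 0.381I.
The good is inferior where dQ/dI < 0. Setting dQ/dI = 0 gives I = 37.33 / 0.381 = 97.98.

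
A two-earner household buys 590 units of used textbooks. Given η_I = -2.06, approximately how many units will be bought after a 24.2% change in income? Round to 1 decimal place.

%ΔQ ≈ η × %ΔI = -2.06 × 24.2% = -49.852%.
New Q ≈ 590 × (1 − 0.49852) = 295.9.

295.9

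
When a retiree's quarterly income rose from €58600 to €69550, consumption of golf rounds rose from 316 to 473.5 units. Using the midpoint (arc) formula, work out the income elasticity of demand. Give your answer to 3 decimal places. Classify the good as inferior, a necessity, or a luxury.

ΔQ = 473.5 − 316 = 157.5; midpoint Q̄ = (316 + 473.5)/2 = 394.75.
ΔI = 69550 − 58600 = 10950; midpoint Ī = (58600 + 69550)/2 = 64075.
η = (ΔQ/Q̄) ÷ (ΔI/Ī) = (157.5/394.75) ÷ (10950/64075) = 2.335.
η > 1 ⇒ luxury.

2.335 (luxury)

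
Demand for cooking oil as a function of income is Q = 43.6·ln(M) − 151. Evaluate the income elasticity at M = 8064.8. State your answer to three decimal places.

0.181

At M = 8064.8: Q = 241.194.
dQ/dM = 43.6/M = 0.00540621 at this income.
η = (dQ/dM)·(M/Q) = 0.00540621 × (8064.8/241.194) = 0.181.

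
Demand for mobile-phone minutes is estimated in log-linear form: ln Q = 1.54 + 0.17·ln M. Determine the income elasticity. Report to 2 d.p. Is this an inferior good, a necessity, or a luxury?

0.17 (necessity)

In a log-linear demand, the coefficient on ln M is the income elasticity.
So η = 0.17.
0 < η < 1 ⇒ necessity.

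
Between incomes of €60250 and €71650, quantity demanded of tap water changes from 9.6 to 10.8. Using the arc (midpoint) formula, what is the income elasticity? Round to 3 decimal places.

ΔQ = 10.8 − 9.6 = 1.2; midpoint Q̄ = (9.6 + 10.8)/2 = 10.2.
ΔI = 71650 − 60250 = 11400; midpoint Ī = (60250 + 71650)/2 = 65950.
η = (ΔQ/Q̄) ÷ (ΔI/Ī) = (1.2/10.2) ÷ (11400/65950) = 0.681.

0.681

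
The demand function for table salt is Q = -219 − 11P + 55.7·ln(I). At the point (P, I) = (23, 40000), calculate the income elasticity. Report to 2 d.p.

0.47

At P = 23, I = 40000: Q = 118.233.
Holding P constant, ∂Q/∂I = 55.7/I = 0.0013925.
η_I = (∂Q/∂I)·(I/Q) = 0.0013925 × (40000/118.233) = 0.47.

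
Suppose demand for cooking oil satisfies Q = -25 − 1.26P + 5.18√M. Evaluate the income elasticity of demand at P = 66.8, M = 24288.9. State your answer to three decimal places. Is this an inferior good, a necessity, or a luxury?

At P = 66.8, M = 24288.9: Q = 698.130.
Holding P constant, ∂Q/∂M = 5.18/(2√M) = 0.0166187.
η_M = (∂Q/∂M)·(M/Q) = 0.0166187 × (24288.9/698.130) = 0.578.
Since 0 < η < 1, this is a necessity.

0.578 (necessity)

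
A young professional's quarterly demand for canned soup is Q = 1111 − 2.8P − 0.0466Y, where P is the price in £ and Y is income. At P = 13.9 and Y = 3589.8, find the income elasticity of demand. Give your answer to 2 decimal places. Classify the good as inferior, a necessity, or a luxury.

-0.18 (inferior good)

At P = 13.9, Y = 3589.8: Q = 904.795.
Holding P constant, ∂Q/∂Y = −0.0466.
η_Y = (∂Q/∂Y)·(Y/Q) = -0.0466 × (3589.8/904.795) = -0.18.
Since η < 0, this is an inferior good.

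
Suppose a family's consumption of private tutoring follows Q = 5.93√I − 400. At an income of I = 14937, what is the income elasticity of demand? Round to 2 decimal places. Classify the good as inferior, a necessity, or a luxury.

At I = 14937: Q = 324.747.
dQ/dI = 5.93/(2√I) = 0.0242601 at this income.
η = (dQ/dI)·(I/Q) = 0.0242601 × (14937/324.747) = 1.12.
Since η > 1, the good is a luxury.

1.12 (luxury)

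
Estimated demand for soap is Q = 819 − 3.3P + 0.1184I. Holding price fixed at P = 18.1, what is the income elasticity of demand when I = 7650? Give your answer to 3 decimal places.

At P = 18.1, I = 7650: Q = 1665.030.
Holding P constant, ∂Q/∂I = 0.1184.
η_I = (∂Q/∂I)·(I/Q) = 0.1184 × (7650/1665.030) = 0.544.

0.544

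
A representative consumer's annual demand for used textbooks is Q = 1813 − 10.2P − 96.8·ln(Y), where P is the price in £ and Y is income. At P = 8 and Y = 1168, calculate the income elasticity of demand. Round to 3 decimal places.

At P = 8, Y = 1168: Q = 1047.697.
Holding P constant, ∂Q/∂Y = -96.8/Y = -0.0828767.
η_Y = (∂Q/∂Y)·(Y/Q) = -0.0828767 × (1168/1047.697) = -0.092.

-0.092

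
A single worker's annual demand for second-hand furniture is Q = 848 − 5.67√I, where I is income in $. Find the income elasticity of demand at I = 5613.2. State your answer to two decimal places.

-0.50

At I = 5613.2: Q = 423.196.
dQ/dI = -5.67/(2√I) = -0.0378397 at this income.
η = (dQ/dI)·(I/Q) = -0.0378397 × (5613.2/423.196) = -0.50.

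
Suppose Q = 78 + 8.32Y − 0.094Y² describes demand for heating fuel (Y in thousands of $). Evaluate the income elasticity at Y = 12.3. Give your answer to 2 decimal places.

0.44

At Y = 12.3: Q = 166.1147.
dQ/dY = 8.32 − 0.188Y = 6.00760.
η = (dQ/dY)·(Y/Q) = 6.00760 × (12.3/166.1147) = 0.44.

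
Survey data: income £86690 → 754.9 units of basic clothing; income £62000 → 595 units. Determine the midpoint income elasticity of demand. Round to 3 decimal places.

ΔQ = 595 − 754.9 = -159.9; midpoint Q̄ = (754.9 + 595)/2 = 674.95.
ΔI = 62000 − 86690 = -24690; midpoint Ī = (86690 + 62000)/2 = 74345.
η = (ΔQ/Q̄) ÷ (ΔI/Ī) = (-159.9/674.95) ÷ (-24690/74345) = 0.713.

0.713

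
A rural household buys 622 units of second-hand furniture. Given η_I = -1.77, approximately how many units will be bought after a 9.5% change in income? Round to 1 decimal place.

517.4

%ΔQ ≈ η × %ΔI = -1.77 × 9.5% = -16.815%.
New Q ≈ 622 × (1 − 0.16815) = 517.4.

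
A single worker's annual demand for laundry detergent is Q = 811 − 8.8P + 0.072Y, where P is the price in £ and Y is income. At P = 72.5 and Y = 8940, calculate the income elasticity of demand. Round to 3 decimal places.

At P = 72.5, Y = 8940: Q = 816.680.
Holding P constant, ∂Q/∂Y = 0.072.
η_Y = (∂Q/∂Y)·(Y/Q) = 0.072 × (8940/816.680) = 0.788.

0.788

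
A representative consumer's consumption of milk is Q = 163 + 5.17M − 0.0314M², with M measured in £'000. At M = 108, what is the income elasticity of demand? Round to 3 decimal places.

At M = 108: Q = 355.1104.
dQ/dM = 5.17 − 0.0628M = -1.61240.
η = (dQ/dM)·(M/Q) = -1.61240 × (108/355.1104) = -0.490.

-0.490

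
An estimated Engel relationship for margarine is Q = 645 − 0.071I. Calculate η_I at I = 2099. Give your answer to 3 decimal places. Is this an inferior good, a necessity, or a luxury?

-0.300 (inferior good)

At I = 2099: Q = 495.971.
dQ/dI = −0.071.
η = (dQ/dI)·(I/Q) = -0.071 × (2099/495.971) = -0.300.
Since η < 0, the good is an inferior good.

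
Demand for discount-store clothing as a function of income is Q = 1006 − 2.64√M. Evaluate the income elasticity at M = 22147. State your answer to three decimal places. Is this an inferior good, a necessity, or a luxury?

At M = 22147: Q = 613.119.
dQ/dM = -2.64/(2√M) = -0.00886985 at this income.
η = (dQ/dM)·(M/Q) = -0.00886985 × (22147/613.119) = -0.320.
Since η < 0, the good is an inferior good.

-0.320 (inferior good)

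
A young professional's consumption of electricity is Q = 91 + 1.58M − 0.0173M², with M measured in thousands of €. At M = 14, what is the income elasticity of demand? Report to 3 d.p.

0.140

At M = 14: Q = 109.7292.
dQ/dM = 1.58 − 0.0346M = 1.09560.
η = (dQ/dM)·(M/Q) = 1.09560 × (14/109.7292) = 0.140.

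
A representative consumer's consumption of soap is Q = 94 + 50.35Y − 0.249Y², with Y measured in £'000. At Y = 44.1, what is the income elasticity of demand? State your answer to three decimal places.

0.684

At Y = 44.1: Q = 1830.1773.
dQ/dY = 50.35 − 0.498Y = 28.38820.
η = (dQ/dY)·(Y/Q) = 28.38820 × (44.1/1830.1773) = 0.684.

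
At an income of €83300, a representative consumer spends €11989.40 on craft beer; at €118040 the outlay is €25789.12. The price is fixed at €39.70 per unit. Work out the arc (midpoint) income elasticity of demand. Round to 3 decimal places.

2.117

With a constant price, Q₁ = 11989.40/39.70 = 302.000 and Q₂ = 25789.12/39.70 = 649.600 (equivalently, work directly with expenditure since P cancels).
Midpoint %ΔQ = (25789.12 − 11989.40)/18889.26 = 0.73056; midpoint %ΔI = (118040 − 83300)/100670 = 0.34509.
η = 0.73056 / 0.34509 = 2.117.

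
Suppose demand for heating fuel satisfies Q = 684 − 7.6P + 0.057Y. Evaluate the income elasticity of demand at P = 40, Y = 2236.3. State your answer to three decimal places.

0.251

At P = 40, Y = 2236.3: Q = 507.469.
Holding P constant, ∂Q/∂Y = 0.057.
η_Y = (∂Q/∂Y)·(Y/Q) = 0.057 × (2236.3/507.469) = 0.251.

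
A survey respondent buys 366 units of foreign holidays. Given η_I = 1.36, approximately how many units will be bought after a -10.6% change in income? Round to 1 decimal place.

313.2

%ΔQ ≈ η × %ΔI = 1.36 × (-10.6%) = -14.416%.
New Q ≈ 366 × (1 − 0.14416) = 313.2.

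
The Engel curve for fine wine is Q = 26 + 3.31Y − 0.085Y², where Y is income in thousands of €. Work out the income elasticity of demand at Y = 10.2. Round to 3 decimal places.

At Y = 10.2: Q = 50.9186.
dQ/dY = 3.31 − 0.17Y = 1.57600.
η = (dQ/dY)·(Y/Q) = 1.57600 × (10.2/50.9186) = 0.316.

0.316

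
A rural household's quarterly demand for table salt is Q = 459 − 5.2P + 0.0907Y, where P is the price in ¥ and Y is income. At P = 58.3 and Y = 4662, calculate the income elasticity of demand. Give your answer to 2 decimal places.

0.73

At P = 58.3, Y = 4662: Q = 578.683.
Holding P constant, ∂Q/∂Y = 0.0907.
η_Y = (∂Q/∂Y)·(Y/Q) = 0.0907 × (4662/578.683) = 0.73.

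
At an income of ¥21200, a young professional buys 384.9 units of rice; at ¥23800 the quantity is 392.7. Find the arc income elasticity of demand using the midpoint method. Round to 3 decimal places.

ΔQ = 392.7 − 384.9 = 7.8; midpoint Q̄ = (384.9 + 392.7)/2 = 388.8.
ΔI = 23800 − 21200 = 2600; midpoint Ī = (21200 + 23800)/2 = 22500.
η = (ΔQ/Q̄) ÷ (ΔI/Ī) = (7.8/388.8) ÷ (2600/22500) = 0.174.

0.174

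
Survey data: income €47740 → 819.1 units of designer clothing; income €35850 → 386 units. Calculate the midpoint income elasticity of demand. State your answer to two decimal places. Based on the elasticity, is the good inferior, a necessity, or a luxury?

2.53 (luxury)

ΔQ = 386 − 819.1 = -433.1; midpoint Q̄ = (819.1 + 386)/2 = 602.55.
ΔI = 35850 − 47740 = -11890; midpoint Ī = (47740 + 35850)/2 = 41795.
η = (ΔQ/Q̄) ÷ (ΔI/Ī) = (-433.1/602.55) ÷ (-11890/41795) = 2.53.
η > 1 ⇒ luxury.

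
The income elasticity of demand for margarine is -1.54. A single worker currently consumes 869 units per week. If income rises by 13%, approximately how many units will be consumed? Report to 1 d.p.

%ΔQ ≈ η × %ΔI = -1.54 × 13% = -20.02%.
New Q ≈ 869 × (1 − 0.2002) = 695.0.

695.0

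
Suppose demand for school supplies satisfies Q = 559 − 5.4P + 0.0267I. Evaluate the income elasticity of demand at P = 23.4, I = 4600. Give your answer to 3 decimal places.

At P = 23.4, I = 4600: Q = 555.460.
Holding P constant, ∂Q/∂I = 0.0267.
η_I = (∂Q/∂I)·(I/Q) = 0.0267 × (4600/555.460) = 0.221.

0.221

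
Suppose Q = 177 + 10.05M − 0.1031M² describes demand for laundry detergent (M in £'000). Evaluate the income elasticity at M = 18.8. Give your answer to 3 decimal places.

0.352

At M = 18.8: Q = 329.5003.
dQ/dM = 10.05 − 0.2062M = 6.17344.
η = (dQ/dM)·(M/Q) = 6.17344 × (18.8/329.5003) = 0.352.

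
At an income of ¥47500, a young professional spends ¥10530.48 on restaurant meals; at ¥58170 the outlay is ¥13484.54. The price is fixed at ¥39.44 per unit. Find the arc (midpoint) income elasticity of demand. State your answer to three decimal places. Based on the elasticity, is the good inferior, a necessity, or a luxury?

1.218 (luxury)

With a constant price, Q₁ = 10530.48/39.44 = 267.000 and Q₂ = 13484.54/39.44 = 341.900 (equivalently, work directly with expenditure since P cancels).
Midpoint %ΔQ = (13484.54 − 10530.48)/12007.51 = 0.24602; midpoint %ΔI = (58170 − 47500)/52835 = 0.20195.
η = 0.24602 / 0.20195 = 1.218.
η > 1 ⇒ luxury.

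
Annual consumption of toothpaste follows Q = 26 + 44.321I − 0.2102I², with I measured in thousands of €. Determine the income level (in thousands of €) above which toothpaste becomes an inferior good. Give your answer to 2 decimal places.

dQ/dI = 44.321 − 0.4204I.
The good is inferior where dQ/dI < 0. Setting dQ/dI = 0 gives I = 44.321 / 0.4204 = 105.43.

105.43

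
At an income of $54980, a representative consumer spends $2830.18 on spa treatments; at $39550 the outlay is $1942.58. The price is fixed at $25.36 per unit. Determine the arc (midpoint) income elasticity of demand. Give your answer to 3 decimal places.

1.139

With a constant price, Q₁ = 2830.18/25.36 = 111.600 and Q₂ = 1942.58/25.36 = 76.600 (equivalently, work directly with expenditure since P cancels).
Midpoint %ΔQ = (1942.58 − 2830.18)/2386.38 = -0.37194; midpoint %ΔI = (39550 − 54980)/47265 = -0.32646.
η = -0.37194 / -0.32646 = 1.139.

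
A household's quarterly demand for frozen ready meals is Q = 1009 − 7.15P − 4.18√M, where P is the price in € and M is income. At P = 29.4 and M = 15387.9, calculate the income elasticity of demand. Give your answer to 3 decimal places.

At P = 29.4, M = 15387.9: Q = 280.269.
Holding P constant, ∂Q/∂M = -4.18/(2√M) = -0.0168483.
η_M = (∂Q/∂M)·(M/Q) = -0.0168483 × (15387.9/280.269) = -0.925.

-0.925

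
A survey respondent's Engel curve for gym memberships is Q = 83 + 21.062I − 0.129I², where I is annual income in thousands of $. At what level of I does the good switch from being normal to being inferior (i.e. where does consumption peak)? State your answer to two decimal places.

81.64

dQ/dI = 21.062 − 0.258I.
The good is inferior where dQ/dI < 0. Setting dQ/dI = 0 gives I = 21.062 / 0.258 = 81.64.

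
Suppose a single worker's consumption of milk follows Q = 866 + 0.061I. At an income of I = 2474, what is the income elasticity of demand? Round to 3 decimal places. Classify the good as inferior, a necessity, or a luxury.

At I = 2474: Q = 1016.914.
dQ/dI = 0.061.
η = (dQ/dI)·(I/Q) = 0.061 × (2474/1016.914) = 0.148.
Since 0 < η < 1, the good is a necessity.

0.148 (necessity)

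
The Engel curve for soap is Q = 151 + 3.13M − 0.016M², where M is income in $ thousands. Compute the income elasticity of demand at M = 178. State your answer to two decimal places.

-2.27

At M = 178: Q = 201.1960.
dQ/dM = 3.13 − 0.032M = -2.56600.
η = (dQ/dM)·(M/Q) = -2.56600 × (178/201.1960) = -2.27.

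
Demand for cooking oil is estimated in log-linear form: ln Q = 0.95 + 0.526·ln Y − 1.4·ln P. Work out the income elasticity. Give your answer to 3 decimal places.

0.526

In a log-linear demand, the coefficient on ln Y is the income elasticity.
So η = 0.526.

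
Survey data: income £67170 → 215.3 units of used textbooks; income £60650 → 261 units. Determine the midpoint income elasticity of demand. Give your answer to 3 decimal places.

ΔQ = 261 − 215.3 = 45.7; midpoint Q̄ = (215.3 + 261)/2 = 238.15.
ΔI = 60650 − 67170 = -6520; midpoint Ī = (67170 + 60650)/2 = 63910.
η = (ΔQ/Q̄) ÷ (ΔI/Ī) = (45.7/238.15) ÷ (-6520/63910) = -1.881.

-1.881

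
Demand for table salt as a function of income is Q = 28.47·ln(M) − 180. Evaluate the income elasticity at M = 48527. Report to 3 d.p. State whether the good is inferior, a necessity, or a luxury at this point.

0.224 (necessity)

At M = 48527: Q = 127.188.
dQ/dM = 28.47/M = 0.000586684 at this income.
η = (dQ/dM)·(M/Q) = 0.000586684 × (48527/127.188) = 0.224.
Since 0 < η < 1, the good is a necessity.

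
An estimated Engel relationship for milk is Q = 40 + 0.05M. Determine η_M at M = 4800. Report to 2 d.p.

0.86

At M = 4800: Q = 280.000.
dQ/dM = 0.05.
η = (dQ/dM)·(M/Q) = 0.05 × (4800/280.000) = 0.86.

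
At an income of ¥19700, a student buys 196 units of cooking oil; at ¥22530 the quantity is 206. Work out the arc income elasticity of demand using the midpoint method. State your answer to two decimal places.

0.37

ΔQ = 206 − 196 = 10; midpoint Q̄ = (196 + 206)/2 = 201.
ΔI = 22530 − 19700 = 2830; midpoint Ī = (19700 + 22530)/2 = 21115.
η = (ΔQ/Q̄) ÷ (ΔI/Ī) = (10/201) ÷ (2830/21115) = 0.37.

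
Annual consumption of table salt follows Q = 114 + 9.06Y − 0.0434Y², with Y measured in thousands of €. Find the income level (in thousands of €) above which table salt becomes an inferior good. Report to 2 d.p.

dQ/dY = 9.06 − 0.0868Y.
The good is inferior where dQ/dY < 0. Setting dQ/dY = 0 gives Y = 9.06 / 0.0868 = 104.38.

104.38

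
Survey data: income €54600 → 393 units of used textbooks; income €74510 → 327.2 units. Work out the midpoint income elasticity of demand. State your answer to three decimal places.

-0.592

ΔQ = 327.2 − 393 = -65.8; midpoint Q̄ = (393 + 327.2)/2 = 360.1.
ΔI = 74510 − 54600 = 19910; midpoint Ī = (54600 + 74510)/2 = 64555.
η = (ΔQ/Q̄) ÷ (ΔI/Ī) = (-65.8/360.1) ÷ (19910/64555) = -0.592.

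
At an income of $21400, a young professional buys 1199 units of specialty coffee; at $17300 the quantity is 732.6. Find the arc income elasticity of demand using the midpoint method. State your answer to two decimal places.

ΔQ = 732.6 − 1199 = -466.4; midpoint Q̄ = (1199 + 732.6)/2 = 965.8.
ΔI = 17300 − 21400 = -4100; midpoint Ī = (21400 + 17300)/2 = 19350.
η = (ΔQ/Q̄) ÷ (ΔI/Ī) = (-466.4/965.8) ÷ (-4100/19350) = 2.28.

2.28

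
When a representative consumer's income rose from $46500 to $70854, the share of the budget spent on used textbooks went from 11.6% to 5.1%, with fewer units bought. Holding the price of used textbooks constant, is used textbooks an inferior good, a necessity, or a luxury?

inferior good

Quantity demanded falls as income rises, so η < 0.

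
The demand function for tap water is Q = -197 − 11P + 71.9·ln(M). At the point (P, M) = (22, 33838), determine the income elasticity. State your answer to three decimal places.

At P = 22, M = 33838: Q = 310.870.
Holding P constant, ∂Q/∂M = 71.9/M = 0.00212483.
η_M = (∂Q/∂M)·(M/Q) = 0.00212483 × (33838/310.870) = 0.231.

0.231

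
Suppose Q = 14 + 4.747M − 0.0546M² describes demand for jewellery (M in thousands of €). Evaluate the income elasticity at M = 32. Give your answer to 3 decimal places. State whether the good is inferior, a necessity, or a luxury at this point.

At M = 32: Q = 109.9936.
dQ/dM = 4.747 − 0.1092M = 1.25260.
η = (dQ/dM)·(M/Q) = 1.25260 × (32/109.9936) = 0.364.
0 < η < 1 ⇒ necessity.

0.364 (necessity)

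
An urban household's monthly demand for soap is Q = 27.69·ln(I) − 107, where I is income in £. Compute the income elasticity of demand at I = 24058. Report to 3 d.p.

0.161

At I = 24058: Q = 172.343.
dQ/dI = 27.69/I = 0.00115097 at this income.
η = (dQ/dI)·(I/Q) = 0.00115097 × (24058/172.343) = 0.161.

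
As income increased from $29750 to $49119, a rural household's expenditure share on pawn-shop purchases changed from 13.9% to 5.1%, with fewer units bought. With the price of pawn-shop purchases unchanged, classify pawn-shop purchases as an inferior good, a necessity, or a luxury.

inferior good

Quantity demanded falls as income rises, so η < 0.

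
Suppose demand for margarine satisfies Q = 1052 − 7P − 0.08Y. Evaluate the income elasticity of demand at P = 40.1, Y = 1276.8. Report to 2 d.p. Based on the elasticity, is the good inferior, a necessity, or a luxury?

-0.15 (inferior good)

At P = 40.1, Y = 1276.8: Q = 669.156.
Holding P constant, ∂Q/∂Y = −0.08.
η_Y = (∂Q/∂Y)·(Y/Q) = -0.08 × (1276.8/669.156) = -0.15.
Since η < 0, this is an inferior good.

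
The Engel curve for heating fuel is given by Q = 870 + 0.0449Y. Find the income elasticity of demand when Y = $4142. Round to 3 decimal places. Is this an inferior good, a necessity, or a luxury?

0.176 (necessity)

At Y = 4142: Q = 1055.976.
dQ/dY = 0.0449.
η = (dQ/dY)·(Y/Q) = 0.0449 × (4142/1055.976) = 0.176.
Since 0 < η < 1, the good is a necessity.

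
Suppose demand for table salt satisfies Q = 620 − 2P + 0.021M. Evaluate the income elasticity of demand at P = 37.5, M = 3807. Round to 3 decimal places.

At P = 37.5, M = 3807: Q = 624.947.
Holding P constant, ∂Q/∂M = 0.021.
η_M = (∂Q/∂M)·(M/Q) = 0.021 × (3807/624.947) = 0.128.

0.128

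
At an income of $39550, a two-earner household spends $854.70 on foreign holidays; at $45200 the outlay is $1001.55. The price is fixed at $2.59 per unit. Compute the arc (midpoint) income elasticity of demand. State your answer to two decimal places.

With a constant price, Q₁ = 854.70/2.59 = 330.000 and Q₂ = 1001.55/2.59 = 386.699 (equivalently, work directly with expenditure since P cancels).
Midpoint %ΔQ = (1001.55 − 854.70)/928.13 = 0.15822; midpoint %ΔI = (45200 − 39550)/42375 = 0.13333.
η = 0.15822 / 0.13333 = 1.19.

1.19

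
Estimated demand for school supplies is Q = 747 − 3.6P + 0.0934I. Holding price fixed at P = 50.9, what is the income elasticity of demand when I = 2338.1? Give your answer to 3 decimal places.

0.279

At P = 50.9, I = 2338.1: Q = 782.139.
Holding P constant, ∂Q/∂I = 0.0934.
η_I = (∂Q/∂I)·(I/Q) = 0.0934 × (2338.1/782.139) = 0.279.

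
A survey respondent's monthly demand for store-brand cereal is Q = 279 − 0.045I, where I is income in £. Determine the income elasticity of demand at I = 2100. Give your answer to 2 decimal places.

-0.51

At I = 2100: Q = 184.500.
dQ/dI = −0.045.
η = (dQ/dI)·(I/Q) = -0.045 × (2100/184.500) = -0.51.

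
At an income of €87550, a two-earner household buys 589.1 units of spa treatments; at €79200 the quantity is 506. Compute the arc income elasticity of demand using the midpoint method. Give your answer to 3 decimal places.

1.515

ΔQ = 506 − 589.1 = -83.1; midpoint Q̄ = (589.1 + 506)/2 = 547.55.
ΔI = 79200 − 87550 = -8350; midpoint Ī = (87550 + 79200)/2 = 83375.
η = (ΔQ/Q̄) ÷ (ΔI/Ī) = (-83.1/547.55) ÷ (-8350/83375) = 1.515.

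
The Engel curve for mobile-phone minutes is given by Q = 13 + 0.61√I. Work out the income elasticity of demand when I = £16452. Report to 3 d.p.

0.429

At I = 16452: Q = 91.242.
dQ/dI = 0.61/(2√I) = 0.00237788 at this income.
η = (dQ/dI)·(I/Q) = 0.00237788 × (16452/91.242) = 0.429.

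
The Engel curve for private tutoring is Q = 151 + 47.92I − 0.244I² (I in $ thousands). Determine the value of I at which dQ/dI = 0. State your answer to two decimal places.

98.20

dQ/dI = 47.92 − 0.488I.
The good is inferior where dQ/dI < 0. Setting dQ/dI = 0 gives I = 47.92 / 0.488 = 98.20.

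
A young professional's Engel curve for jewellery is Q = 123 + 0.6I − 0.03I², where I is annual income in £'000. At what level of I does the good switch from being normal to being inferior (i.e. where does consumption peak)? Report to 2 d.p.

dQ/dI = 0.6 − 0.06I.
The good is inferior where dQ/dI < 0. Setting dQ/dI = 0 gives I = 0.6 / 0.06 = 10.00.

10.00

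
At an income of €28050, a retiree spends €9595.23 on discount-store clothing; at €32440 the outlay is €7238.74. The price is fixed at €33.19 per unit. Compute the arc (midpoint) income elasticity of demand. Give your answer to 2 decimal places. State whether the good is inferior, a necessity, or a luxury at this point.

-1.93 (inferior good)

With a constant price, Q₁ = 9595.23/33.19 = 289.100 and Q₂ = 7238.74/33.19 = 218.100 (equivalently, work directly with expenditure since P cancels).
Midpoint %ΔQ = (7238.74 − 9595.23)/8416.99 = -0.27997; midpoint %ΔI = (32440 − 28050)/30245 = 0.14515.
η = -0.27997 / 0.14515 = -1.93.
η < 0 ⇒ inferior good.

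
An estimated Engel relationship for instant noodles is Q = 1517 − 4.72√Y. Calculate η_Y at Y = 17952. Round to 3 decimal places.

At Y = 17952: Q = 884.590.
dQ/dY = -4.72/(2√Y) = -0.0176139 at this income.
η = (dQ/dY)·(Y/Q) = -0.0176139 × (17952/884.590) = -0.357.

-0.357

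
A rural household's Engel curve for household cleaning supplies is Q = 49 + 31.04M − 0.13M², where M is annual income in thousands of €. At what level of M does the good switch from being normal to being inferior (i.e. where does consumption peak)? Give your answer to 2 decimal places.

dQ/dM = 31.04 − 0.26M.
The good is inferior where dQ/dM < 0. Setting dQ/dM = 0 gives M = 31.04 / 0.26 = 119.38.

119.38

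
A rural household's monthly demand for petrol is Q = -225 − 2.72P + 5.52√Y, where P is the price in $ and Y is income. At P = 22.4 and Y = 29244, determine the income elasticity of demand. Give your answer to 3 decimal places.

0.717

At P = 22.4, Y = 29244: Q = 658.040.
Holding P constant, ∂Q/∂Y = 5.52/(2√Y) = 0.0161395.
η_Y = (∂Q/∂Y)·(Y/Q) = 0.0161395 × (29244/658.040) = 0.717.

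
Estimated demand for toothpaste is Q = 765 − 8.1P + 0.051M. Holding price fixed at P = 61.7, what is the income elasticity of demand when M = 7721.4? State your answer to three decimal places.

At P = 61.7, M = 7721.4: Q = 659.021.
Holding P constant, ∂Q/∂M = 0.051.
η_M = (∂Q/∂M)·(M/Q) = 0.051 × (7721.4/659.021) = 0.598.

0.598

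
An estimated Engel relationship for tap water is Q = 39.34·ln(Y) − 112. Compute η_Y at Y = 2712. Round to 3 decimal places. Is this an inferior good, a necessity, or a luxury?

0.198 (necessity)

At Y = 2712: Q = 199.000.
dQ/dY = 39.34/Y = 0.0145059 at this income.
η = (dQ/dY)·(Y/Q) = 0.0145059 × (2712/199.000) = 0.198.
Since 0 < η < 1, the good is a necessity.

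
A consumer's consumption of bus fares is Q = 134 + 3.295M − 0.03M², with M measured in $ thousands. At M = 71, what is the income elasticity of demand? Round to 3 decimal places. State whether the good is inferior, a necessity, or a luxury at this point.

At M = 71: Q = 216.7150.
dQ/dM = 3.295 − 0.06M = -0.96500.
η = (dQ/dM)·(M/Q) = -0.96500 × (71/216.7150) = -0.316.
η < 0 ⇒ inferior good.

-0.316 (inferior good)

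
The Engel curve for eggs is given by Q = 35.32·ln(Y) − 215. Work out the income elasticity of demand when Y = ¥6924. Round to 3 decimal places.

At Y = 6924: Q = 97.326.
dQ/dY = 35.32/Y = 0.0051011 at this income.
η = (dQ/dY)·(Y/Q) = 0.0051011 × (6924/97.326) = 0.363.

0.363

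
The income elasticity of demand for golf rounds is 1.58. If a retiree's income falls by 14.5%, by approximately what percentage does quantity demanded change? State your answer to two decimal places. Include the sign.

-22.91%

%ΔQ ≈ η × %ΔI = 1.58 × (-14.5%) = -22.91%.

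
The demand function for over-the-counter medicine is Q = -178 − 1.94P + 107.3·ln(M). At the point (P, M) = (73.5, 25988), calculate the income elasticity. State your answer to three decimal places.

0.139

At P = 73.5, M = 25988: Q = 770.156.
Holding P constant, ∂Q/∂M = 107.3/M = 0.00412883.
η_M = (∂Q/∂M)·(M/Q) = 0.00412883 × (25988/770.156) = 0.139.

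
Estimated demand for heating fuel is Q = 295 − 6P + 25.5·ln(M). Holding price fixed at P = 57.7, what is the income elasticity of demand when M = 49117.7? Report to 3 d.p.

0.114

At P = 57.7, M = 49117.7: Q = 224.250.
Holding P constant, ∂Q/∂M = 25.5/M = 0.000519161.
η_M = (∂Q/∂M)·(M/Q) = 0.000519161 × (49117.7/224.250) = 0.114.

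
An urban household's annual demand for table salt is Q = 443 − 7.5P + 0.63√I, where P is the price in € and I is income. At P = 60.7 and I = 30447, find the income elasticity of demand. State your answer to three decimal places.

0.563

At P = 60.7, I = 30447: Q = 97.679.
Holding P constant, ∂Q/∂I = 0.63/(2√I) = 0.00180525.
η_I = (∂Q/∂I)·(I/Q) = 0.00180525 × (30447/97.679) = 0.563.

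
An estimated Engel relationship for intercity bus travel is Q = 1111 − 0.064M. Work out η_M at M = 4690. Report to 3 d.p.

-0.370

At M = 4690: Q = 810.840.
dQ/dM = −0.064.
η = (dQ/dM)·(M/Q) = -0.064 × (4690/810.840) = -0.370.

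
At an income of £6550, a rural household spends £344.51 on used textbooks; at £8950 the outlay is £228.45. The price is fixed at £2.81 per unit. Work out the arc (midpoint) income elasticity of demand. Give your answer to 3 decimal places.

-1.308

With a constant price, Q₁ = 344.51/2.81 = 122.601 and Q₂ = 228.45/2.81 = 81.299 (equivalently, work directly with expenditure since P cancels).
Midpoint %ΔQ = (228.45 − 344.51)/286.48 = -0.40512; midpoint %ΔI = (8950 − 6550)/7750 = 0.30968.
η = -0.40512 / 0.30968 = -1.308.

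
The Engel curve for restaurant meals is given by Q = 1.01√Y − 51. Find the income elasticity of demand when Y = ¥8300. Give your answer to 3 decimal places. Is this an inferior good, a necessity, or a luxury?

At Y = 8300: Q = 41.015.
dQ/dY = 1.01/(2√Y) = 0.0055431 at this income.
η = (dQ/dY)·(Y/Q) = 0.0055431 × (8300/41.015) = 1.122.
Since η > 1, the good is a luxury.

1.122 (luxury)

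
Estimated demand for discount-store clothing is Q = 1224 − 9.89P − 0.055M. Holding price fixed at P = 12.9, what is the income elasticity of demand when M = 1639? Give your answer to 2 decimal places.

-0.09

At P = 12.9, M = 1639: Q = 1006.274.
Holding P constant, ∂Q/∂M = −0.055.
η_M = (∂Q/∂M)·(M/Q) = -0.055 × (1639/1006.274) = -0.09.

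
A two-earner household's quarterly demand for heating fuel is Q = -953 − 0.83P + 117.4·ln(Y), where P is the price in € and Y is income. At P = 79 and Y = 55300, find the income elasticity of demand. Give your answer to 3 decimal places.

At P = 79, Y = 55300: Q = 263.500.
Holding P constant, ∂Q/∂Y = 117.4/Y = 0.00212297.
η_Y = (∂Q/∂Y)·(Y/Q) = 0.00212297 × (55300/263.500) = 0.446.

0.446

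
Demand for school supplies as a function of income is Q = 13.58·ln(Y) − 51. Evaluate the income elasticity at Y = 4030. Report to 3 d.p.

At Y = 4030: Q = 61.735.
dQ/dY = 13.58/Y = 0.00336973 at this income.
η = (dQ/dY)·(Y/Q) = 0.00336973 × (4030/61.735) = 0.220.

0.220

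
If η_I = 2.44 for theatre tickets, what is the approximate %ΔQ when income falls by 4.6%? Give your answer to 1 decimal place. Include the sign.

-11.2%

%ΔQ ≈ η × %ΔI = 2.44 × (-4.6%) = -11.2%.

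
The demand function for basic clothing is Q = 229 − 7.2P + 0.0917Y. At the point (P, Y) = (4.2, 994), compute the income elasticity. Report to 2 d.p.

0.31

At P = 4.2, Y = 994: Q = 289.910.
Holding P constant, ∂Q/∂Y = 0.0917.
η_Y = (∂Q/∂Y)·(Y/Q) = 0.0917 × (994/289.910) = 0.31.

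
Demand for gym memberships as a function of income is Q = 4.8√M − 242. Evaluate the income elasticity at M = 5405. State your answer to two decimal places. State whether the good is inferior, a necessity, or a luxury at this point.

1.59 (luxury)

At M = 5405: Q = 110.890.
dQ/dM = 4.8/(2√M) = 0.0326448 at this income.
η = (dQ/dM)·(M/Q) = 0.0326448 × (5405/110.890) = 1.59.
Since η > 1, the good is a luxury.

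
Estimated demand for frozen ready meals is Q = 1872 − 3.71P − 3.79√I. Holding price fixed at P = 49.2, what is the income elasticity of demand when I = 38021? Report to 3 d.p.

At P = 49.2, I = 38021: Q = 950.457.
Holding P constant, ∂Q/∂I = -3.79/(2√I) = -0.00971846.
η_I = (∂Q/∂I)·(I/Q) = -0.00971846 × (38021/950.457) = -0.389.

-0.389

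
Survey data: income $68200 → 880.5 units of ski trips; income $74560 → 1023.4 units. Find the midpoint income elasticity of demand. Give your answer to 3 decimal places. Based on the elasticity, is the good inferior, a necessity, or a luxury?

ΔQ = 1023.4 − 880.5 = 142.9; midpoint Q̄ = (880.5 + 1023.4)/2 = 951.95.
ΔI = 74560 − 68200 = 6360; midpoint Ī = (68200 + 74560)/2 = 71380.
η = (ΔQ/Q̄) ÷ (ΔI/Ī) = (142.9/951.95) ÷ (6360/71380) = 1.685.
η > 1 ⇒ luxury.

1.685 (luxury)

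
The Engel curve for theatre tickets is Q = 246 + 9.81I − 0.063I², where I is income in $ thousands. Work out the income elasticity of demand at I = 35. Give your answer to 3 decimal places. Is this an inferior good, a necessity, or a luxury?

At I = 35: Q = 512.1750.
dQ/dI = 9.81 − 0.126I = 5.40000.
η = (dQ/dI)·(I/Q) = 5.40000 × (35/512.1750) = 0.369.
0 < η < 1 ⇒ necessity.

0.369 (necessity)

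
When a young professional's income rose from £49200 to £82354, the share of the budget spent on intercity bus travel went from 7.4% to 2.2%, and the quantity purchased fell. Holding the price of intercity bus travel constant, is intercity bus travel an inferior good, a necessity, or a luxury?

inferior good

Quantity demanded falls as income rises, so η < 0.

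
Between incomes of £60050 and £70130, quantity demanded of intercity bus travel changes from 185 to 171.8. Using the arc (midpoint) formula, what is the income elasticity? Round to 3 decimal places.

ΔQ = 171.8 − 185 = -13.2; midpoint Q̄ = (185 + 171.8)/2 = 178.4.
ΔI = 70130 − 60050 = 10080; midpoint Ī = (60050 + 70130)/2 = 65090.
η = (ΔQ/Q̄) ÷ (ΔI/Ī) = (-13.2/178.4) ÷ (10080/65090) = -0.478.

-0.478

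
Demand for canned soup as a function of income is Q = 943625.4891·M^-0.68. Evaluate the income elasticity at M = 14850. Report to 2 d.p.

For Q = A·M^β the income elasticity is constant and equal to β.
Here β = -0.68, so η = -0.68.

-0.68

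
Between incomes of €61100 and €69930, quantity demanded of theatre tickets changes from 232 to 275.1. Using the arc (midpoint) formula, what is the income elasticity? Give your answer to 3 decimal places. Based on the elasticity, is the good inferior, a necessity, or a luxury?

1.261 (luxury)

ΔQ = 275.1 − 232 = 43.1; midpoint Q̄ = (232 + 275.1)/2 = 253.55.
ΔI = 69930 − 61100 = 8830; midpoint Ī = (61100 + 69930)/2 = 65515.
η = (ΔQ/Q̄) ÷ (ΔI/Ī) = (43.1/253.55) ÷ (8830/65515) = 1.261.
η > 1 ⇒ luxury.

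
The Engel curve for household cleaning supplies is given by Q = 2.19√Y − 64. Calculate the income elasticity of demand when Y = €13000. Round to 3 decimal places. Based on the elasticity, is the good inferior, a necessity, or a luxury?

0.672 (necessity)

At Y = 13000: Q = 185.698.
dQ/dY = 2.19/(2√Y) = 0.00960379 at this income.
η = (dQ/dY)·(Y/Q) = 0.00960379 × (13000/185.698) = 0.672.
Since 0 < η < 1, the good is a necessity.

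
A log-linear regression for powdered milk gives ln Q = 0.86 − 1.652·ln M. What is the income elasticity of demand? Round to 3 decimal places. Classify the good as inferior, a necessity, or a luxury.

-1.652 (inferior good)

In a log-linear demand, the coefficient on ln M is the income elasticity.
So η = -1.652.
η < 0 ⇒ inferior good.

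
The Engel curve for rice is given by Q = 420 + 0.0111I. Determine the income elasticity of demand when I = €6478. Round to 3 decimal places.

0.146

At I = 6478: Q = 491.906.
dQ/dI = 0.0111.
η = (dQ/dI)·(I/Q) = 0.0111 × (6478/491.906) = 0.146.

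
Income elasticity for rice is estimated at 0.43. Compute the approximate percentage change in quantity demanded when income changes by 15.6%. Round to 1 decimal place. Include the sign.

%ΔQ ≈ η × %ΔI = 0.43 × 15.6% = 6.7%.

6.7%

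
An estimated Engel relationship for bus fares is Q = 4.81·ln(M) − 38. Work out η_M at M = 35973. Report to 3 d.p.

0.386

At M = 35973: Q = 12.459.
dQ/dM = 4.81/M = 0.000133711 at this income.
η = (dQ/dM)·(M/Q) = 0.000133711 × (35973/12.459) = 0.386.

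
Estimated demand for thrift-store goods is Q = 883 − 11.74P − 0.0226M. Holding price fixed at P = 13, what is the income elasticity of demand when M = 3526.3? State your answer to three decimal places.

-0.122

At P = 13, M = 3526.3: Q = 650.686.
Holding P constant, ∂Q/∂M = −0.0226.
η_M = (∂Q/∂M)·(M/Q) = -0.0226 × (3526.3/650.686) = -0.122.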